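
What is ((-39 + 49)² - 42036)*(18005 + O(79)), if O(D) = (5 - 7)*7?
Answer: -754470576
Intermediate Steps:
O(D) = -14 (O(D) = -2*7 = -14)
((-39 + 49)² - 42036)*(18005 + O(79)) = ((-39 + 49)² - 42036)*(18005 - 14) = (10² - 42036)*17991 = (100 - 42036)*17991 = -41936*17991 = -754470576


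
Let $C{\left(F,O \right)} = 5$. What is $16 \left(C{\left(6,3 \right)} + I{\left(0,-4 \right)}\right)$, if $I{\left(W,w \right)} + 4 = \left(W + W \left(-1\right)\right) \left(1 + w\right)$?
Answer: $16$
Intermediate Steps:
$I{\left(W,w \right)} = -4$ ($I{\left(W,w \right)} = -4 + \left(W + W \left(-1\right)\right) \left(1 + w\right) = -4 + \left(W - W\right) \left(1 + w\right) = -4 + 0 \left(1 + w\right) = -4 + 0 = -4$)
$16 \left(C{\left(6,3 \right)} + I{\left(0,-4 \right)}\right) = 16 \left(5 - 4\right) = 16 \cdot 1 = 16$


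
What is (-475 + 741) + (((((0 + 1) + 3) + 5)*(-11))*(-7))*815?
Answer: 565061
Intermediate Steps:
(-475 + 741) + (((((0 + 1) + 3) + 5)*(-11))*(-7))*815 = 266 + ((((1 + 3) + 5)*(-11))*(-7))*815 = 266 + (((4 + 5)*(-11))*(-7))*815 = 266 + ((9*(-11))*(-7))*815 = 266 - 99*(-7)*815 = 266 + 693*815 = 266 + 564795 = 565061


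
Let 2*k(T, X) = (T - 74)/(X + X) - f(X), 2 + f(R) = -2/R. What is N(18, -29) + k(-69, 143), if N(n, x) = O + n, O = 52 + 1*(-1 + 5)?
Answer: 42761/572 ≈ 74.757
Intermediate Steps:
f(R) = -2 - 2/R
O = 56 (O = 52 + 1*4 = 52 + 4 = 56)
k(T, X) = 1 + 1/X + (-74 + T)/(4*X) (k(T, X) = ((T - 74)/(X + X) - (-2 - 2/X))/2 = ((-74 + T)/((2*X)) + (2 + 2/X))/2 = ((-74 + T)*(1/(2*X)) + (2 + 2/X))/2 = ((-74 + T)/(2*X) + (2 + 2/X))/2 = (2 + 2/X + (-74 + T)/(2*X))/2 = 1 + 1/X + (-74 + T)/(4*X))
N(n, x) = 56 + n
N(18, -29) + k(-69, 143) = (56 + 18) + (¼)*(-70 - 69 + 4*143)/143 = 74 + (¼)*(1/143)*(-70 - 69 + 572) = 74 + (¼)*(1/143)*433 = 74 + 433/572 = 42761/572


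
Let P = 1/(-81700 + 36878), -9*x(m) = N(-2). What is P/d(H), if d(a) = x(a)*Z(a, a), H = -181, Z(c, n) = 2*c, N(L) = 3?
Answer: -3/16225564 ≈ -1.8489e-7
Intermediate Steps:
x(m) = -1/3 (x(m) = -1/9*3 = -1/3)
d(a) = -2*a/3
P = -1/44822 (P = 1/(-44822) = -1/44822 ≈ -2.2310e-5)
P/d(H) = -1/(44822*((-2/3*(-181)))) = -1/(44822*362/3) = -1/44822*3/362 = -3/16225564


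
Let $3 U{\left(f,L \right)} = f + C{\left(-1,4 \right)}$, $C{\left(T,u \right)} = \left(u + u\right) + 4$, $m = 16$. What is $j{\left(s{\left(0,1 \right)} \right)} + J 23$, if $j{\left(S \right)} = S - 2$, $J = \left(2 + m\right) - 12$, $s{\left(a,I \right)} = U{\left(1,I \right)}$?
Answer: $\frac{421}{3} \approx 140.33$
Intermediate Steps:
$C{\left(T,u \right)} = 4 + 2 u$ ($C{\left(T,u \right)} = 2 u + 4 = 4 + 2 u$)
$U{\left(f,L \right)} = 4 + \frac{f}{3}$ ($U{\left(f,L \right)} = \frac{f + \left(4 + 2 \cdot 4\right)}{3} = \frac{f + \left(4 + 8\right)}{3} = \frac{f + 12}{3} = \frac{12 + f}{3} = 4 + \frac{f}{3}$)
$s{\left(a,I \right)} = \frac{13}{3}$ ($s{\left(a,I \right)} = 4 + \frac{1}{3} \cdot 1 = 4 + \frac{1}{3} = \frac{13}{3}$)
$J = 6$ ($J = \left(2 + 16\right) - 12 = 18 - 12 = 6$)
$j{\left(S \right)} = -2 + S$
$j{\left(s{\left(0,1 \right)} \right)} + J 23 = \left(-2 + \frac{13}{3}\right) + 6 \cdot 23 = \frac{7}{3} + 138 = \frac{421}{3}$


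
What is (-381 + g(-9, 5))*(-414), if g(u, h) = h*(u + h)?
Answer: 166014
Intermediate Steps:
g(u, h) = h*(h + u)
(-381 + g(-9, 5))*(-414) = (-381 + 5*(5 - 9))*(-414) = (-381 + 5*(-4))*(-414) = (-381 - 20)*(-414) = -401*(-414) = 166014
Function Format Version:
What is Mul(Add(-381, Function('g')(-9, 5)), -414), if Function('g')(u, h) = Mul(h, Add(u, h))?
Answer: 166014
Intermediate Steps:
Function('g')(u, h) = Mul(h, Add(h, u))
Mul(Add(-381, Function('g')(-9, 5)), -414) = Mul(Add(-381, Mul(5, Add(5, -9))), -414) = Mul(Add(-381, Mul(5, -4)), -414) = Mul(Add(-381, -20), -414) = Mul(-401, -414) = 166014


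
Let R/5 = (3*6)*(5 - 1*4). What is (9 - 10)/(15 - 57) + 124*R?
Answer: 468721/42 ≈ 11160.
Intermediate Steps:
R = 90 (R = 5*((3*6)*(5 - 1*4)) = 5*(18*(5 - 4)) = 5*(18*1) = 5*18 = 90)
(9 - 10)/(15 - 57) + 124*R = (9 - 10)/(15 - 57) + 124*90 = -1/(-42) + 11160 = -1*(-1/42) + 11160 = 1/42 + 11160 = 468721/42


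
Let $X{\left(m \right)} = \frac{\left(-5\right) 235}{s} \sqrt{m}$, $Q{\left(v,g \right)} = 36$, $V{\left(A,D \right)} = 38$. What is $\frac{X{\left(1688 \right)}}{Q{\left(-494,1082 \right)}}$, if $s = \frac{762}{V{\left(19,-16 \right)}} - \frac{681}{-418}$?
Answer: $- \frac{12925 \sqrt{422}}{4293} \approx -61.848$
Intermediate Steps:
$s = \frac{477}{22}$ ($s = \frac{762}{38} - \frac{681}{-418} = 762 \cdot \frac{1}{38} - - \frac{681}{418} = \frac{381}{19} + \frac{681}{418} = \frac{477}{22} \approx 21.682$)
$X{\left(m \right)} = - \frac{25850 \sqrt{m}}{477}$ ($X{\left(m \right)} = \frac{\left(-5\right) 235}{\frac{477}{22}} \sqrt{m} = \left(-1175\right) \frac{22}{477} \sqrt{m} = - \frac{25850 \sqrt{m}}{477}$)
$\frac{X{\left(1688 \right)}}{Q{\left(-494,1082 \right)}} = \frac{\left(- \frac{25850}{477}\right) \sqrt{1688}}{36} = - \frac{25850 \cdot 2 \sqrt{422}}{477} \cdot \frac{1}{36} = - \frac{51700 \sqrt{422}}{477} \cdot \frac{1}{36} = - \frac{12925 \sqrt{422}}{4293}$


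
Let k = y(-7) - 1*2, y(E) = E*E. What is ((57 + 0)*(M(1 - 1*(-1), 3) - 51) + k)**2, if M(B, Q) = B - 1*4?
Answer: 8844676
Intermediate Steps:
M(B, Q) = -4 + B (M(B, Q) = B - 4 = -4 + B)
y(E) = E**2
k = 47 (k = (-7)**2 - 1*2 = 49 - 2 = 47)
((57 + 0)*(M(1 - 1*(-1), 3) - 51) + k)**2 = ((57 + 0)*((-4 + (1 - 1*(-1))) - 51) + 47)**2 = (57*((-4 + (1 + 1)) - 51) + 47)**2 = (57*((-4 + 2) - 51) + 47)**2 = (57*(-2 - 51) + 47)**2 = (57*(-53) + 47)**2 = (-3021 + 47)**2 = (-2974)**2 = 8844676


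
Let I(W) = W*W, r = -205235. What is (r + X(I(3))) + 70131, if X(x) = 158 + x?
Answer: -134937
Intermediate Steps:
I(W) = W**2
(r + X(I(3))) + 70131 = (-205235 + (158 + 3**2)) + 70131 = (-205235 + (158 + 9)) + 70131 = (-205235 + 167) + 70131 = -205068 + 70131 = -134937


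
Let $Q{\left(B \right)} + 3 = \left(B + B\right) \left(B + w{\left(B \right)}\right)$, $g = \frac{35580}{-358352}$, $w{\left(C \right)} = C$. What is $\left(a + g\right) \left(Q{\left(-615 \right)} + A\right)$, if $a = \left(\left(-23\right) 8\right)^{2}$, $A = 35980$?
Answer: $\frac{4697871619577741}{89588} \approx 5.2439 \cdot 10^{10}$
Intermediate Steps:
$g = - \frac{8895}{89588}$ ($g = 35580 \left(- \frac{1}{358352}\right) = - \frac{8895}{89588} \approx -0.099288$)
$Q{\left(B \right)} = -3 + 4 B^{2}$ ($Q{\left(B \right)} = -3 + \left(B + B\right) \left(B + B\right) = -3 + 2 B 2 B = -3 + 4 B^{2}$)
$a = 33856$ ($a = \left(-184\right)^{2} = 33856$)
$\left(a + g\right) \left(Q{\left(-615 \right)} + A\right) = \left(33856 - \frac{8895}{89588}\right) \left(\left(-3 + 4 \left(-615\right)^{2}\right) + 35980\right) = \frac{3033082433 \left(\left(-3 + 4 \cdot 378225\right) + 35980\right)}{89588} = \frac{3033082433 \left(\left(-3 + 1512900\right) + 35980\right)}{89588} = \frac{3033082433 \left(1512897 + 35980\right)}{89588} = \frac{3033082433}{89588} \cdot 1548877 = \frac{4697871619577741}{89588}$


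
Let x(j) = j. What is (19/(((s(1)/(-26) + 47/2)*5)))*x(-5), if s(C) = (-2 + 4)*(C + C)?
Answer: -494/607 ≈ -0.81384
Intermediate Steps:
s(C) = 4*C (s(C) = 2*(2*C) = 4*C)
(19/(((s(1)/(-26) + 47/2)*5)))*x(-5) = (19/((((4*1)/(-26) + 47/2)*5)))*(-5) = (19/(((4*(-1/26) + 47*(½))*5)))*(-5) = (19/(((-2/13 + 47/2)*5)))*(-5) = (19/(((607/26)*5)))*(-5) = (19/(3035/26))*(-5) = (19*(26/3035))*(-5) = (494/3035)*(-5) = -494/607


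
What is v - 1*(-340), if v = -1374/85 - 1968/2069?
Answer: 56784014/175865 ≈ 322.88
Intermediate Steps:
v = -3010086/175865 (v = -1374*1/85 - 1968*1/2069 = -1374/85 - 1968/2069 = -3010086/175865 ≈ -17.116)
v - 1*(-340) = -3010086/175865 - 1*(-340) = -3010086/175865 + 340 = 56784014/175865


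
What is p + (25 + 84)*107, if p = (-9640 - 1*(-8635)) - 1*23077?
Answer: -12419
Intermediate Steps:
p = -24082 (p = (-9640 + 8635) - 23077 = -1005 - 23077 = -24082)
p + (25 + 84)*107 = -24082 + (25 + 84)*107 = -24082 + 109*107 = -24082 + 11663 = -12419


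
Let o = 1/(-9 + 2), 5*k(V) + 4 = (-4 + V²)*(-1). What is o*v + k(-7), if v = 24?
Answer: -463/35 ≈ -13.229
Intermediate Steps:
k(V) = -V²/5 (k(V) = -⅘ + ((-4 + V²)*(-1))/5 = -⅘ + (4 - V²)/5 = -⅘ + (⅘ - V²/5) = -V²/5)
o = -⅐ (o = 1/(-7) = -⅐ ≈ -0.14286)
o*v + k(-7) = -⅐*24 - ⅕*(-7)² = -24/7 - ⅕*49 = -24/7 - 49/5 = -463/35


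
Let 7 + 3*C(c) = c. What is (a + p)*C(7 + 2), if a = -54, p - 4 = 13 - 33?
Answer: -140/3 ≈ -46.667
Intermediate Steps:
C(c) = -7/3 + c/3
p = -16 (p = 4 + (13 - 33) = 4 - 20 = -16)
(a + p)*C(7 + 2) = (-54 - 16)*(-7/3 + (7 + 2)/3) = -70*(-7/3 + (1/3)*9) = -70*(-7/3 + 3) = -70*2/3 = -140/3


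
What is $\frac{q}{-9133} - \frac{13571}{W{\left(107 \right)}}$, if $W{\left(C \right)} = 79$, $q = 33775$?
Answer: $- \frac{126612168}{721507} \approx -175.48$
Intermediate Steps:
$\frac{q}{-9133} - \frac{13571}{W{\left(107 \right)}} = \frac{33775}{-9133} - \frac{13571}{79} = 33775 \left(- \frac{1}{9133}\right) - \frac{13571}{79} = - \frac{33775}{9133} - \frac{13571}{79} = - \frac{126612168}{721507}$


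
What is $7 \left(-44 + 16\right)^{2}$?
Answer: $5488$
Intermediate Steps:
$7 \left(-44 + 16\right)^{2} = 7 \left(-28\right)^{2} = 7 \cdot 784 = 5488$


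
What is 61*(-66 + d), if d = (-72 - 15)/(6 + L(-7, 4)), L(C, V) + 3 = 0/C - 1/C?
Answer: -125721/22 ≈ -5714.6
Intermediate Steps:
L(C, V) = -3 - 1/C (L(C, V) = -3 + (0/C - 1/C) = -3 + (0 - 1/C) = -3 - 1/C)
d = -609/22 (d = (-72 - 15)/(6 + (-3 - 1/(-7))) = -87/(6 + (-3 - 1*(-1/7))) = -87/(6 + (-3 + 1/7)) = -87/(6 - 20/7) = -87/22/7 = -87*7/22 = -609/22 ≈ -27.682)
61*(-66 + d) = 61*(-66 - 609/22) = 61*(-2061/22) = -125721/22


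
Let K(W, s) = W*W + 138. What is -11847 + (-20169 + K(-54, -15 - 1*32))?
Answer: -28962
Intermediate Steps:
K(W, s) = 138 + W² (K(W, s) = W² + 138 = 138 + W²)
-11847 + (-20169 + K(-54, -15 - 1*32)) = -11847 + (-20169 + (138 + (-54)²)) = -11847 + (-20169 + (138 + 2916)) = -11847 + (-20169 + 3054) = -11847 - 17115 = -28962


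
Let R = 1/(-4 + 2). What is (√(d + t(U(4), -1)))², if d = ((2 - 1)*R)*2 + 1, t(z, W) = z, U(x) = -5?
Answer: -5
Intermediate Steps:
R = -½ (R = 1/(-2) = -½ ≈ -0.50000)
d = 0 (d = ((2 - 1)*(-½))*2 + 1 = (1*(-½))*2 + 1 = -½*2 + 1 = -1 + 1 = 0)
(√(d + t(U(4), -1)))² = (√(0 - 5))² = (√(-5))² = (I*√5)² = -5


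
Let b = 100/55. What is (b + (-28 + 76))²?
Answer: 300304/121 ≈ 2481.9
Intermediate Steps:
b = 20/11 (b = 100*(1/55) = 20/11 ≈ 1.8182)
(b + (-28 + 76))² = (20/11 + (-28 + 76))² = (20/11 + 48)² = (548/11)² = 300304/121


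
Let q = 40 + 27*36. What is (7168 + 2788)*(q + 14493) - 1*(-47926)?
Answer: 154415706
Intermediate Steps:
q = 1012 (q = 40 + 972 = 1012)
(7168 + 2788)*(q + 14493) - 1*(-47926) = (7168 + 2788)*(1012 + 14493) - 1*(-47926) = 9956*15505 + 47926 = 154367780 + 47926 = 154415706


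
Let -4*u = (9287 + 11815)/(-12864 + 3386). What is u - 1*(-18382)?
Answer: 348459743/18956 ≈ 18383.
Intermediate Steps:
u = 10551/18956 (u = -(9287 + 11815)/(4*(-12864 + 3386)) = -10551/(2*(-9478)) = -10551*(-1)/(2*9478) = -1/4*(-10551/4739) = 10551/18956 ≈ 0.55660)
u - 1*(-18382) = 10551/18956 - 1*(-18382) = 10551/18956 + 18382 = 348459743/18956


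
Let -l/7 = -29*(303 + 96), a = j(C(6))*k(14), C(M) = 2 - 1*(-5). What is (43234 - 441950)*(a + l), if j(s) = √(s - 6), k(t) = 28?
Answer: -32305963900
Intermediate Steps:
C(M) = 7 (C(M) = 2 + 5 = 7)
j(s) = √(-6 + s)
a = 28 (a = √(-6 + 7)*28 = √1*28 = 1*28 = 28)
l = 80997 (l = -(-203)*(303 + 96) = -(-203)*399 = -7*(-11571) = 80997)
(43234 - 441950)*(a + l) = (43234 - 441950)*(28 + 80997) = -398716*81025 = -32305963900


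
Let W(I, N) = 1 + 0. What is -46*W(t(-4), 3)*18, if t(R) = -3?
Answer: -828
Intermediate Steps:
W(I, N) = 1
-46*W(t(-4), 3)*18 = -46*1*18 = -46*18 = -828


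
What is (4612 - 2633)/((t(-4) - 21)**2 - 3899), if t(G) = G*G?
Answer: -1979/3874 ≈ -0.51084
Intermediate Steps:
t(G) = G**2
(4612 - 2633)/((t(-4) - 21)**2 - 3899) = (4612 - 2633)/(((-4)**2 - 21)**2 - 3899) = 1979/((16 - 21)**2 - 3899) = 1979/((-5)**2 - 3899) = 1979/(25 - 3899) = 1979/(-3874) = 1979*(-1/3874) = -1979/3874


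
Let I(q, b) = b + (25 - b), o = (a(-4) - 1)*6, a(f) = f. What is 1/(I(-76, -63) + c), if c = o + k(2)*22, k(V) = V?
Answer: 1/39 ≈ 0.025641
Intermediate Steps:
o = -30 (o = (-4 - 1)*6 = -5*6 = -30)
I(q, b) = 25
c = 14 (c = -30 + 2*22 = -30 + 44 = 14)
1/(I(-76, -63) + c) = 1/(25 + 14) = 1/39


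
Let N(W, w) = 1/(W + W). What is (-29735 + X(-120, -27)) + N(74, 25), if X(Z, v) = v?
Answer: -4404775/148 ≈ -29762.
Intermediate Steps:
N(W, w) = 1/(2*W)
(-29735 + X(-120, -27)) + N(74, 25) = (-29735 - 27) + (1/2)/74 = -29762 + (1/2)*(1/74) = -29762 + 1/148 = -4404775/148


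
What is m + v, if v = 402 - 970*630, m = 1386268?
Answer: 775570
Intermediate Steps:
v = -610698 (v = 402 - 611100 = -610698)
m + v = 1386268 - 610698 = 775570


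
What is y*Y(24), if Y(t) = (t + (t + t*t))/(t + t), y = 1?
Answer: 13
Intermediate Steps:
Y(t) = (t² + 2*t)/(2*t) (Y(t) = (t + (t + t²))/((2*t)) = (t² + 2*t)*(1/(2*t)) = (t² + 2*t)/(2*t))
y*Y(24) = 1*(1 + (½)*24) = 1*(1 + 12) = 1*13 = 13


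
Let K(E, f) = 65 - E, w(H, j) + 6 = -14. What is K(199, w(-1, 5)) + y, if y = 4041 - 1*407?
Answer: 3500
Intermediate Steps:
w(H, j) = -20 (w(H, j) = -6 - 14 = -20)
y = 3634 (y = 4041 - 407 = 3634)
K(199, w(-1, 5)) + y = (65 - 1*199) + 3634 = (65 - 199) + 3634 = -134 + 3634 = 3500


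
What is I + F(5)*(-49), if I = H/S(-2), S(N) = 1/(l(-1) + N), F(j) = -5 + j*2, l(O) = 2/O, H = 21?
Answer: -329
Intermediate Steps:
F(j) = -5 + 2*j
S(N) = 1/(-2 + N) (S(N) = 1/(2/(-1) + N) = 1/(2*(-1) + N) = 1/(-2 + N))
I = -84 (I = 21/(1/(-2 - 2)) = 21/(1/(-4)) = 21/(-¼) = 21*(-4) = -84)
I + F(5)*(-49) = -84 + (-5 + 2*5)*(-49) = -84 + (-5 + 10)*(-49) = -84 + 5*(-49) = -84 - 245 = -329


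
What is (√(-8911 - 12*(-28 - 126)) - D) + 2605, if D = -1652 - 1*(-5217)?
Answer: -960 + I*√7063 ≈ -960.0 + 84.042*I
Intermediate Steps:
D = 3565 (D = -1652 + 5217 = 3565)
(√(-8911 - 12*(-28 - 126)) - D) + 2605 = (√(-8911 - 12*(-28 - 126)) - 1*3565) + 2605 = (√(-8911 - 12*(-154)) - 3565) + 2605 = (√(-8911 + 1848) - 3565) + 2605 = (√(-7063) - 3565) + 2605 = (I*√7063 - 3565) + 2605 = (-3565 + I*√7063) + 2605 = -960 + I*√7063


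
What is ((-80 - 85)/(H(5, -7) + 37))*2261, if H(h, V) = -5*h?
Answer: -124355/4 ≈ -31089.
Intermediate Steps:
((-80 - 85)/(H(5, -7) + 37))*2261 = ((-80 - 85)/(-5*5 + 37))*2261 = -165/(-25 + 37)*2261 = -165/12*2261 = -165*1/12*2261 = -55/4*2261 = -124355/4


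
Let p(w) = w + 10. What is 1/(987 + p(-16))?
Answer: 1/981 ≈ 0.0010194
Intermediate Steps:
p(w) = 10 + w
1/(987 + p(-16)) = 1/(987 + (10 - 16)) = 1/(987 - 6) = 1/981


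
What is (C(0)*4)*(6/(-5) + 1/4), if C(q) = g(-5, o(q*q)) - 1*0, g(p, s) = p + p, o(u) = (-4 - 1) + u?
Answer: 38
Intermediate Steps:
o(u) = -5 + u
g(p, s) = 2*p
C(q) = -10 (C(q) = 2*(-5) - 1*0 = -10 + 0 = -10)
(C(0)*4)*(6/(-5) + 1/4) = (-10*4)*(6/(-5) + 1/4) = -40*(6*(-1/5) + 1*(1/4)) = -40*(-6/5 + 1/4) = -40*(-19/20) = 38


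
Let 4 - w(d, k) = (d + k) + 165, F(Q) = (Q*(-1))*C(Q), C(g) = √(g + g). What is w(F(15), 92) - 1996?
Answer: -2249 + 15*√30 ≈ -2166.8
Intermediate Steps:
C(g) = √2*√g (C(g) = √(2*g) = √2*√g)
F(Q) = -√2*Q^(3/2) (F(Q) = (Q*(-1))*(√2*√Q) = (-Q)*(√2*√Q) = -√2*Q^(3/2))
w(d, k) = -161 - d - k (w(d, k) = 4 - ((d + k) + 165) = 4 - (165 + d + k) = 4 + (-165 - d - k) = -161 - d - k)
w(F(15), 92) - 1996 = (-161 - (-1)*√2*15^(3/2) - 1*92) - 1996 = (-161 - (-1)*√2*15*√15 - 92) - 1996 = (-161 - (-15)*√30 - 92) - 1996 = (-161 + 15*√30 - 92) - 1996 = (-253 + 15*√30) - 1996 = -2249 + 15*√30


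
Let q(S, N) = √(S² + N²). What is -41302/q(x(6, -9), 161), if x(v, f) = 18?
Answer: -41302*√26245/26245 ≈ -254.95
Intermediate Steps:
q(S, N) = √(N² + S²)
-41302/q(x(6, -9), 161) = -41302/√(161² + 18²) = -41302/√(25921 + 324) = -41302*√26245/26245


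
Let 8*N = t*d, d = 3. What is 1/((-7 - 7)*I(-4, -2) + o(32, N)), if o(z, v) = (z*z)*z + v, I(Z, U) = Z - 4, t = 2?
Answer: 4/131523 ≈ 3.0413e-5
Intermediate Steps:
N = 3/4 (N = (2*3)/8 = (1/8)*6 = 3/4 ≈ 0.75000)
I(Z, U) = -4 + Z
o(z, v) = v + z**3 (o(z, v) = z**2*z + v = z**3 + v = v + z**3)
1/((-7 - 7)*I(-4, -2) + o(32, N)) = 1/((-7 - 7)*(-4 - 4) + (3/4 + 32**3)) = 1/(-14*(-8) + (3/4 + 32768)) = 1/(112 + 131075/4) = 1/(131523/4) = 4/131523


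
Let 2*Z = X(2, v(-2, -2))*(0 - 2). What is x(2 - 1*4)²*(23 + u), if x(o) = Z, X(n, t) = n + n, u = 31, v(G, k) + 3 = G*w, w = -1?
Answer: 864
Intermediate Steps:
v(G, k) = -3 - G (v(G, k) = -3 + G*(-1) = -3 - G)
X(n, t) = 2*n
Z = -4 (Z = ((2*2)*(0 - 2))/2 = (4*(-2))/2 = (½)*(-8) = -4)
x(o) = -4
x(2 - 1*4)²*(23 + u) = (-4)²*(23 + 31) = 16*54 = 864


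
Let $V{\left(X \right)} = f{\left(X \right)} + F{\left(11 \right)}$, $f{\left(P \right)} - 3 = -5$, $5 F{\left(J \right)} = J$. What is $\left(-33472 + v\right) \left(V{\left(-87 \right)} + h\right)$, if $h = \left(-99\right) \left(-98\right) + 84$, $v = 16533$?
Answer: $- \frac{828842209}{5} \approx -1.6577 \cdot 10^{8}$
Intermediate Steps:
$F{\left(J \right)} = \frac{J}{5}$
$f{\left(P \right)} = -2$ ($f{\left(P \right)} = 3 - 5 = -2$)
$V{\left(X \right)} = \frac{1}{5}$ ($V{\left(X \right)} = -2 + \frac{1}{5} \cdot 11 = -2 + \frac{11}{5} = \frac{1}{5}$)
$h = 9786$ ($h = 9702 + 84 = 9786$)
$\left(-33472 + v\right) \left(V{\left(-87 \right)} + h\right) = \left(-33472 + 16533\right) \left(\frac{1}{5} + 9786\right) = \left(-16939\right) \frac{48931}{5} = - \frac{828842209}{5}$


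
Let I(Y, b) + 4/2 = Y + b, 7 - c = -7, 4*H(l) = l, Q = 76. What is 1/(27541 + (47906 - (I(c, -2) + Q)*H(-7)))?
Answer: 2/151195 ≈ 1.3228e-5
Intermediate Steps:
H(l) = l/4
c = 14 (c = 7 - 1*(-7) = 7 + 7 = 14)
I(Y, b) = -2 + Y + b (I(Y, b) = -2 + (Y + b) = -2 + Y + b)
1/(27541 + (47906 - (I(c, -2) + Q)*H(-7))) = 1/(27541 + (47906 - ((-2 + 14 - 2) + 76)*(1/4)*(-7))) = 1/(27541 + (47906 - (10 + 76)*(-7)/4)) = 1/(27541 + (47906 - 86*(-7)/4)) = 1/(27541 + (47906 - 1*(-301/2))) = 1/(27541 + (47906 + 301/2)) = 1/(27541 + 96113/2) = 1/(151195/2) = 2/151195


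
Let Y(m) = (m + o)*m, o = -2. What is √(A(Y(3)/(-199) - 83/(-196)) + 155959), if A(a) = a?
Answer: √1210525112235/2786 ≈ 394.92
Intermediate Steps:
Y(m) = m*(-2 + m) (Y(m) = (m - 2)*m = (-2 + m)*m = m*(-2 + m))
√(A(Y(3)/(-199) - 83/(-196)) + 155959) = √(((3*(-2 + 3))/(-199) - 83/(-196)) + 155959) = √(((3*1)*(-1/199) - 83*(-1/196)) + 155959) = √((3*(-1/199) + 83/196) + 155959) = √((-3/199 + 83/196) + 155959) = √(15929/39004 + 155959) = √(6083040765/39004) = √1210525112235/2786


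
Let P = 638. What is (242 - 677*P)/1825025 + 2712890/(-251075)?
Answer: -202379085302/18328726075 ≈ -11.042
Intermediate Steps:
(242 - 677*P)/1825025 + 2712890/(-251075) = (242 - 677*638)/1825025 + 2712890/(-251075) = (242 - 431926)*(1/1825025) + 2712890*(-1/251075) = -431684*1/1825025 - 542578/50215 = -431684/1825025 - 542578/50215 = -202379085302/18328726075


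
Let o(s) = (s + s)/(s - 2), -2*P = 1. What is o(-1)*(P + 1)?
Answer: 1/3 ≈ 0.33333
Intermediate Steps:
P = -1/2 (P = -1/2*1 = -1/2 ≈ -0.50000)
o(s) = 2*s/(-2 + s) (o(s) = (2*s)/(-2 + s) = 2*s/(-2 + s))
o(-1)*(P + 1) = (2*(-1)/(-2 - 1))*(-1/2 + 1) = (2*(-1)/(-3))*(1/2) = (2*(-1)*(-1/3))*(1/2) = (2/3)*(1/2) = 1/3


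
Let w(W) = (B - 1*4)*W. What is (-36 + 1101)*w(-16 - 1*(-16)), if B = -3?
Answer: 0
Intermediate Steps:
w(W) = -7*W (w(W) = (-3 - 1*4)*W = (-3 - 4)*W = -7*W)
(-36 + 1101)*w(-16 - 1*(-16)) = (-36 + 1101)*(-7*(-16 - 1*(-16))) = 1065*(-7*(-16 + 16)) = 1065*(-7*0) = 1065*0 = 0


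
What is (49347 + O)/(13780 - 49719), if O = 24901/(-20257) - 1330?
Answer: -972655468/728016323 ≈ -1.3360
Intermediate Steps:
O = -26966711/20257 (O = 24901*(-1/20257) - 1330 = -24901/20257 - 1330 = -26966711/20257 ≈ -1331.2)
(49347 + O)/(13780 - 49719) = (49347 - 26966711/20257)/(13780 - 49719) = (972655468/20257)/(-35939) = (972655468/20257)*(-1/35939) = -972655468/728016323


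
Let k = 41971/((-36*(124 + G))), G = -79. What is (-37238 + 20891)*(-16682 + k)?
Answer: 147487053139/540 ≈ 2.7312e+8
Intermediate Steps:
k = -41971/1620 (k = 41971/((-36*(124 - 79))) = 41971/((-36*45)) = 41971/(-1620) = 41971*(-1/1620) = -41971/1620 ≈ -25.908)
(-37238 + 20891)*(-16682 + k) = (-37238 + 20891)*(-16682 - 41971/1620) = -16347*(-27066811/1620) = 147487053139/540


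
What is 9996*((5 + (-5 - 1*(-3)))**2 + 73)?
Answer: 819672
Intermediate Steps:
9996*((5 + (-5 - 1*(-3)))**2 + 73) = 9996*((5 + (-5 + 3))**2 + 73) = 9996*((5 - 2)**2 + 73) = 9996*(3**2 + 73) = 9996*(9 + 73) = 9996*82 = 819672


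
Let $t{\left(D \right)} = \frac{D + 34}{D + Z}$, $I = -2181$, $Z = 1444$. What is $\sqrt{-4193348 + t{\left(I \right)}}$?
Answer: $\frac{i \sqrt{2277695057473}}{737} \approx 2047.8 i$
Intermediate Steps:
$t{\left(D \right)} = \frac{34 + D}{1444 + D}$ ($t{\left(D \right)} = \frac{D + 34}{D + 1444} = \frac{34 + D}{1444 + D}$)
$\sqrt{-4193348 + t{\left(I \right)}} = \sqrt{-4193348 + \frac{34 - 2181}{1444 - 2181}} = \sqrt{-4193348 + \frac{1}{-737} \left(-2147\right)} = \sqrt{-4193348 - - \frac{2147}{737}} = \sqrt{-4193348 + \frac{2147}{737}} = \sqrt{- \frac{3090495329}{737}} = \frac{i \sqrt{2277695057473}}{737}$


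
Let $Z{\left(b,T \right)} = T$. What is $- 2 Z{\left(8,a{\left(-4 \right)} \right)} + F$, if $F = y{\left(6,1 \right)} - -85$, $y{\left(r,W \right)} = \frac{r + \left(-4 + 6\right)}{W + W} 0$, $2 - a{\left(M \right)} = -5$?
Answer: $71$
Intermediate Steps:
$a{\left(M \right)} = 7$ ($a{\left(M \right)} = 2 - -5 = 2 + 5 = 7$)
$y{\left(r,W \right)} = 0$ ($y{\left(r,W \right)} = \frac{r + 2}{2 W} 0 = \left(2 + r\right) \frac{1}{2 W} 0 = \frac{2 + r}{2 W} 0 = 0$)
$F = 85$ ($F = 0 - -85 = 0 + 85 = 85$)
$- 2 Z{\left(8,a{\left(-4 \right)} \right)} + F = \left(-2\right) 7 + 85 = -14 + 85 = 71$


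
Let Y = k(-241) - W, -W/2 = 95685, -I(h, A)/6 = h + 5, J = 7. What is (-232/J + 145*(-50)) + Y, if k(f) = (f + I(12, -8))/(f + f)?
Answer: 621111457/3374 ≈ 1.8409e+5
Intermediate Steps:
I(h, A) = -30 - 6*h (I(h, A) = -6*(h + 5) = -6*(5 + h) = -30 - 6*h)
W = -191370 (W = -2*95685 = -191370)
k(f) = (-102 + f)/(2*f) (k(f) = (f + (-30 - 6*12))/(f + f) = (f + (-30 - 72))/((2*f)) = (f - 102)*(1/(2*f)) = (-102 + f)*(1/(2*f)) = (-102 + f)/(2*f))
Y = 92240683/482 (Y = (½)*(-102 - 241)/(-241) - 1*(-191370) = (½)*(-1/241)*(-343) + 191370 = 343/482 + 191370 = 92240683/482 ≈ 1.9137e+5)
(-232/J + 145*(-50)) + Y = (-232/7 + 145*(-50)) + 92240683/482 = (-232*⅐ - 7250) + 92240683/482 = (-232/7 - 7250) + 92240683/482 = -50982/7 + 92240683/482 = 621111457/3374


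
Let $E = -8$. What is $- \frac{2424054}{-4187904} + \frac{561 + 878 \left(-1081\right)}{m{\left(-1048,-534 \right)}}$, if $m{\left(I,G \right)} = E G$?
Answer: $- \frac{41271980165}{186361728} \approx -221.46$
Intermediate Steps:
$m{\left(I,G \right)} = - 8 G$
$- \frac{2424054}{-4187904} + \frac{561 + 878 \left(-1081\right)}{m{\left(-1048,-534 \right)}} = - \frac{2424054}{-4187904} + \frac{561 + 878 \left(-1081\right)}{\left(-8\right) \left(-534\right)} = \left(-2424054\right) \left(- \frac{1}{4187904}\right) + \frac{561 - 949118}{4272} = \frac{404009}{697984} - \frac{948557}{4272} = - \frac{41271980165}{186361728}$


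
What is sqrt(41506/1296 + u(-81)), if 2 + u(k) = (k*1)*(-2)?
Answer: sqrt(248866)/36 ≈ 13.857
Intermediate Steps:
u(k) = -2 - 2*k (u(k) = -2 + (k*1)*(-2) = -2 + k*(-2) = -2 - 2*k)
sqrt(41506/1296 + u(-81)) = sqrt(41506/1296 + (-2 - 2*(-81))) = sqrt(41506*(1/1296) + (-2 + 162)) = sqrt(20753/648 + 160) = sqrt(124433/648) = sqrt(248866)/36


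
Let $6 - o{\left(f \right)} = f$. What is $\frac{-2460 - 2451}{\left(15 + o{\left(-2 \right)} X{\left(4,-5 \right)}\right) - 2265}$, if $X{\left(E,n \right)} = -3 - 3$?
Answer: $\frac{1637}{766} \approx 2.1371$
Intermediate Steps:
$X{\left(E,n \right)} = -6$
$o{\left(f \right)} = 6 - f$
$\frac{-2460 - 2451}{\left(15 + o{\left(-2 \right)} X{\left(4,-5 \right)}\right) - 2265} = \frac{-2460 - 2451}{\left(15 + \left(6 - -2\right) \left(-6\right)\right) - 2265} = - \frac{4911}{\left(15 + \left(6 + 2\right) \left(-6\right)\right) - 2265} = - \frac{4911}{\left(15 + 8 \left(-6\right)\right) - 2265} = - \frac{4911}{\left(15 - 48\right) - 2265} = - \frac{4911}{-33 - 2265} = - \frac{4911}{-2298} = \left(-4911\right) \left(- \frac{1}{2298}\right) = \frac{1637}{766}$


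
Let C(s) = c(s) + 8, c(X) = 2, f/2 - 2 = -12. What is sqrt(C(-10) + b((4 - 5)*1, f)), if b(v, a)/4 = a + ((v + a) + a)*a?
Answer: sqrt(3210) ≈ 56.657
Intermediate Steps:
f = -20 (f = 4 + 2*(-12) = 4 - 24 = -20)
C(s) = 10 (C(s) = 2 + 8 = 10)
b(v, a) = 4*a + 4*a*(v + 2*a) (b(v, a) = 4*(a + ((v + a) + a)*a) = 4*(a + ((a + v) + a)*a) = 4*(a + (v + 2*a)*a) = 4*(a + a*(v + 2*a)) = 4*a + 4*a*(v + 2*a))
sqrt(C(-10) + b((4 - 5)*1, f)) = sqrt(10 + 4*(-20)*(1 + (4 - 5)*1 + 2*(-20))) = sqrt(10 + 4*(-20)*(1 - 1*1 - 40)) = sqrt(10 + 4*(-20)*(1 - 1 - 40)) = sqrt(10 + 4*(-20)*(-40)) = sqrt(10 + 3200) = sqrt(3210)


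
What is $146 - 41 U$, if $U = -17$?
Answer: $843$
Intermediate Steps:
$146 - 41 U = 146 - -697 = 146 + 697 = 843$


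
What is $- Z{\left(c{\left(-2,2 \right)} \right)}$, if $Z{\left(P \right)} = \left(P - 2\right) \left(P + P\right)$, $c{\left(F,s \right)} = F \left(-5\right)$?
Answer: $-160$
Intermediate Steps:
$c{\left(F,s \right)} = - 5 F$
$Z{\left(P \right)} = 2 P \left(-2 + P\right)$ ($Z{\left(P \right)} = \left(-2 + P\right) 2 P = 2 P \left(-2 + P\right)$)
$- Z{\left(c{\left(-2,2 \right)} \right)} = - 2 \left(\left(-5\right) \left(-2\right)\right) \left(-2 - -10\right) = - 2 \cdot 10 \left(-2 + 10\right) = - 2 \cdot 10 \cdot 8 = \left(-1\right) 160 = -160$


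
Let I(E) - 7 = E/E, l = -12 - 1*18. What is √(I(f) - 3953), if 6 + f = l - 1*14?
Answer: I*√3945 ≈ 62.809*I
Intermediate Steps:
l = -30 (l = -12 - 18 = -30)
f = -50 (f = -6 + (-30 - 1*14) = -6 + (-30 - 14) = -6 - 44 = -50)
I(E) = 8 (I(E) = 7 + E/E = 7 + 1 = 8)
√(I(f) - 3953) = √(8 - 3953) = √(-3945) = I*√3945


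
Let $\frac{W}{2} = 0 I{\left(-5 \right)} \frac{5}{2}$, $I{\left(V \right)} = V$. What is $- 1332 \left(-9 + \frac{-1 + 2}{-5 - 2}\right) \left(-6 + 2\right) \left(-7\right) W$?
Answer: $0$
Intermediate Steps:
$W = 0$ ($W = 2 \cdot 0 \left(-5\right) \frac{5}{2} = 2 \cdot 0 \cdot 5 \cdot \frac{1}{2} = 2 \cdot 0 \cdot \frac{5}{2} = 2 \cdot 0 = 0$)
$- 1332 \left(-9 + \frac{-1 + 2}{-5 - 2}\right) \left(-6 + 2\right) \left(-7\right) W = - 1332 \left(-9 + \frac{-1 + 2}{-5 - 2}\right) \left(-6 + 2\right) \left(-7\right) 0 = - 1332 \left(-9 + 1 \frac{1}{-7}\right) \left(-4\right) \left(-7\right) 0 = - 1332 \left(-9 + 1 \left(- \frac{1}{7}\right)\right) \left(-4\right) \left(-7\right) 0 = - 1332 \left(-9 - \frac{1}{7}\right) \left(-4\right) \left(-7\right) 0 = - 1332 \left(- \frac{64}{7}\right) \left(-4\right) \left(-7\right) 0 = - 1332 \cdot \frac{256}{7} \left(-7\right) 0 = - 1332 \left(\left(-256\right) 0\right) = \left(-1332\right) 0 = 0$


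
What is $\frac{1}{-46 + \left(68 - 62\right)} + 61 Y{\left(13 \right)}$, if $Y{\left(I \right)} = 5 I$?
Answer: $\frac{158599}{40} \approx 3965.0$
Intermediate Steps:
$\frac{1}{-46 + \left(68 - 62\right)} + 61 Y{\left(13 \right)} = \frac{1}{-46 + \left(68 - 62\right)} + 61 \cdot 5 \cdot 13 = \frac{1}{-46 + \left(68 - 62\right)} + 61 \cdot 65 = \frac{1}{-46 + 6} + 3965 = \frac{1}{-40} + 3965 = - \frac{1}{40} + 3965 = \frac{158599}{40}$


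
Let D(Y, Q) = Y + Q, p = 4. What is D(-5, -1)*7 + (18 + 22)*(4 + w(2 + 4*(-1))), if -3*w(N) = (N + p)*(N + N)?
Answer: 674/3 ≈ 224.67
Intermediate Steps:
D(Y, Q) = Q + Y
w(N) = -2*N*(4 + N)/3 (w(N) = -(N + 4)*(N + N)/3 = -(4 + N)*2*N/3 = -2*N*(4 + N)/3)
D(-5, -1)*7 + (18 + 22)*(4 + w(2 + 4*(-1))) = (-1 - 5)*7 + (18 + 22)*(4 - 2*(2 + 4*(-1))*(4 + (2 + 4*(-1)))/3) = -6*7 + 40*(4 - 2*(2 - 4)*(4 + (2 - 4))/3) = -42 + 40*(4 - ⅔*(-2)*(4 - 2)) = -42 + 40*(4 - ⅔*(-2)*2) = -42 + 40*(4 + 8/3) = -42 + 40*(20/3) = -42 + 800/3 = 674/3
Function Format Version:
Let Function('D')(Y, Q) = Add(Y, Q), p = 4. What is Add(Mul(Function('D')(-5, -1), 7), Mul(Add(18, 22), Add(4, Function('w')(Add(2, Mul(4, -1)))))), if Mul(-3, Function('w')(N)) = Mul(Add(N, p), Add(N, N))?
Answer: Rational(674, 3) ≈ 224.67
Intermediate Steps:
Function('D')(Y, Q) = Add(Q, Y)
Function('w')(N) = Mul(Rational(-2, 3), N, Add(4, N)) (Function('w')(N) = Mul(Rational(-1, 3), Mul(Add(N, 4), Add(N, N))) = Mul(Rational(-1, 3), Mul(Add(4, N), Mul(2, N))) = Mul(Rational(-1, 3), Mul(2, N, Add(4, N))) = Mul(Rational(-2, 3), N, Add(4, N)))
Add(Mul(Function('D')(-5, -1), 7), Mul(Add(18, 22), Add(4, Function('w')(Add(2, Mul(4, -1)))))) = Add(Mul(Add(-1, -5), 7), Mul(Add(18, 22), Add(4, Mul(Rational(-2, 3), Add(2, Mul(4, -1)), Add(4, Add(2, Mul(4, -1))))))) = Add(Mul(-6, 7), Mul(40, Add(4, Mul(Rational(-2, 3), Add(2, -4), Add(4, Add(2, -4)))))) = Add(-42, Mul(40, Add(4, Mul(Rational(-2, 3), -2, Add(4, -2))))) = Add(-42, Mul(40, Add(4, Mul(Rational(-2, 3), -2, 2)))) = Add(-42, Mul(40, Add(4, Rational(8, 3)))) = Add(-42, Mul(40, Rational(20, 3))) = Add(-42, Rational(800, 3)) = Rational(674, 3)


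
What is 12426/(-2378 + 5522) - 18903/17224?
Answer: 6441433/2256344 ≈ 2.8548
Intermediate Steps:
12426/(-2378 + 5522) - 18903/17224 = 12426/3144 - 18903*1/17224 = 12426*(1/3144) - 18903/17224 = 2071/524 - 18903/17224 = 6441433/2256344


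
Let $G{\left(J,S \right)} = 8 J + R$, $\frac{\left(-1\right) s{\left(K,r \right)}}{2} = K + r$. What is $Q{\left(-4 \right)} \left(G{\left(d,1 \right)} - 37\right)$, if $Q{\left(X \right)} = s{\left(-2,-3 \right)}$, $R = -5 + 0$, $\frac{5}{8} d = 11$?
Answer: $988$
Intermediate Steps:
$d = \frac{88}{5}$ ($d = \frac{8}{5} \cdot 11 = \frac{88}{5} \approx 17.6$)
$s{\left(K,r \right)} = - 2 K - 2 r$ ($s{\left(K,r \right)} = - 2 \left(K + r\right) = - 2 K - 2 r$)
$R = -5$
$G{\left(J,S \right)} = -5 + 8 J$ ($G{\left(J,S \right)} = 8 J - 5 = -5 + 8 J$)
$Q{\left(X \right)} = 10$ ($Q{\left(X \right)} = \left(-2\right) \left(-2\right) - -6 = 4 + 6 = 10$)
$Q{\left(-4 \right)} \left(G{\left(d,1 \right)} - 37\right) = 10 \left(\left(-5 + 8 \cdot \frac{88}{5}\right) - 37\right) = 10 \left(\left(-5 + \frac{704}{5}\right) - 37\right) = 10 \left(\frac{679}{5} - 37\right) = 10 \cdot \frac{494}{5} = 988$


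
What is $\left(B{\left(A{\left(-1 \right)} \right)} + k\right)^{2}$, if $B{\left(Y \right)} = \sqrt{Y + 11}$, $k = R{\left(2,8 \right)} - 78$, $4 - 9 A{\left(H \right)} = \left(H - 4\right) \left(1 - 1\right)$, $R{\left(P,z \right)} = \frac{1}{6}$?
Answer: $\frac{218501}{36} - \frac{467 \sqrt{103}}{9} \approx 5542.9$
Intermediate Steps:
$R{\left(P,z \right)} = \frac{1}{6}$
$A{\left(H \right)} = \frac{4}{9}$ ($A{\left(H \right)} = \frac{4}{9} - \frac{\left(H - 4\right) \left(1 - 1\right)}{9} = \frac{4}{9} - \frac{\left(-4 + H\right) 0}{9} = \frac{4}{9} - 0 = \frac{4}{9} + 0 = \frac{4}{9}$)
$k = - \frac{467}{6}$ ($k = \frac{1}{6} - 78 = - \frac{467}{6} \approx -77.833$)
$B{\left(Y \right)} = \sqrt{11 + Y}$
$\left(B{\left(A{\left(-1 \right)} \right)} + k\right)^{2} = \left(\sqrt{11 + \frac{4}{9}} - \frac{467}{6}\right)^{2} = \left(\sqrt{\frac{103}{9}} - \frac{467}{6}\right)^{2} = \left(\frac{\sqrt{103}}{3} - \frac{467}{6}\right)^{2} = \left(- \frac{467}{6} + \frac{\sqrt{103}}{3}\right)^{2}$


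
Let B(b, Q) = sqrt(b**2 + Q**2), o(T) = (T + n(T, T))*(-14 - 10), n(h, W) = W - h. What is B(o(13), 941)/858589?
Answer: 5*sqrt(39313)/858589 ≈ 0.0011547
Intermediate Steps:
o(T) = -24*T (o(T) = (T + (T - T))*(-14 - 10) = (T + 0)*(-24) = T*(-24) = -24*T)
B(b, Q) = sqrt(Q**2 + b**2)
B(o(13), 941)/858589 = sqrt(941**2 + (-24*13)**2)/858589 = sqrt(885481 + (-312)**2)*(1/858589) = sqrt(885481 + 97344)*(1/858589) = sqrt(982825)*(1/858589) = (5*sqrt(39313))*(1/858589) = 5*sqrt(39313)/858589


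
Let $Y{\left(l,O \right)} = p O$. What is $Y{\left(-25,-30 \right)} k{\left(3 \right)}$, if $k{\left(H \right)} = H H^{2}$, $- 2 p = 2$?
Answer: $810$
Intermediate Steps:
$p = -1$ ($p = \left(- \frac{1}{2}\right) 2 = -1$)
$Y{\left(l,O \right)} = - O$
$k{\left(H \right)} = H^{3}$
$Y{\left(-25,-30 \right)} k{\left(3 \right)} = \left(-1\right) \left(-30\right) 3^{3} = 30 \cdot 27 = 810$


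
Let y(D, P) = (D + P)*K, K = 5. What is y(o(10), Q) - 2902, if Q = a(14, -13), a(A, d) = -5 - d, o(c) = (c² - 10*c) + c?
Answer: -2812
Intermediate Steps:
o(c) = c² - 9*c
Q = 8 (Q = -5 - 1*(-13) = -5 + 13 = 8)
y(D, P) = 5*D + 5*P (y(D, P) = (D + P)*5 = 5*D + 5*P)
y(o(10), Q) - 2902 = (5*(10*(-9 + 10)) + 5*8) - 2902 = (5*(10*1) + 40) - 2902 = (5*10 + 40) - 2902 = (50 + 40) - 2902 = 90 - 2902 = -2812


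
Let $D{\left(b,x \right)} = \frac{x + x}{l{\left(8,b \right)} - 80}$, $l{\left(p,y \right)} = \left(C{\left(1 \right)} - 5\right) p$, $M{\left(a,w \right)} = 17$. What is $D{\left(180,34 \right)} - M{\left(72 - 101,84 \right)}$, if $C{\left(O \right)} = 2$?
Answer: $- \frac{459}{26} \approx -17.654$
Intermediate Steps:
$l{\left(p,y \right)} = - 3 p$ ($l{\left(p,y \right)} = \left(2 - 5\right) p = - 3 p$)
$D{\left(b,x \right)} = - \frac{x}{52}$ ($D{\left(b,x \right)} = \frac{x + x}{\left(-3\right) 8 - 80} = \frac{2 x}{-24 - 80} = \frac{2 x}{-104} = 2 x \left(- \frac{1}{104}\right) = - \frac{x}{52}$)
$D{\left(180,34 \right)} - M{\left(72 - 101,84 \right)} = \left(- \frac{1}{52}\right) 34 - 17 = - \frac{17}{26} - 17 = - \frac{459}{26}$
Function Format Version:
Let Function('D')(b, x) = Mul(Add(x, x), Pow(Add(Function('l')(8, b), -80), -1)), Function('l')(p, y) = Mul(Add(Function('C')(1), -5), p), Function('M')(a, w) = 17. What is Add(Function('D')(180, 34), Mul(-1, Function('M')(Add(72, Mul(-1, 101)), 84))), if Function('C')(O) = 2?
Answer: Rational(-459, 26) ≈ -17.654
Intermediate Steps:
Function('l')(p, y) = Mul(-3, p) (Function('l')(p, y) = Mul(Add(2, -5), p) = Mul(-3, p))
Function('D')(b, x) = Mul(Rational(-1, 52), x) (Function('D')(b, x) = Mul(Add(x, x), Pow(Add(Mul(-3, 8), -80), -1)) = Mul(Mul(2, x), Pow(Add(-24, -80), -1)) = Mul(Mul(2, x), Pow(-104, -1)) = Mul(Mul(2, x), Rational(-1, 104)) = Mul(Rational(-1, 52), x))
Add(Function('D')(180, 34), Mul(-1, Function('M')(Add(72, Mul(-1, 101)), 84))) = Add(Mul(Rational(-1, 52), 34), Mul(-1, 17)) = Add(Rational(-17, 26), -17) = Rational(-459, 26)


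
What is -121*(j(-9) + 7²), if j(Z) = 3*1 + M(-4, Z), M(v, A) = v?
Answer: -5808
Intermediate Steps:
j(Z) = -1 (j(Z) = 3*1 - 4 = 3 - 4 = -1)
-121*(j(-9) + 7²) = -121*(-1 + 7²) = -121*(-1 + 49) = -121*48 = -5808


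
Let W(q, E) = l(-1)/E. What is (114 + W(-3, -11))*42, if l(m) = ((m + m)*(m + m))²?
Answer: 51996/11 ≈ 4726.9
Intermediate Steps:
l(m) = 16*m⁴ (l(m) = ((2*m)*(2*m))² = (4*m²)² = 16*m⁴)
W(q, E) = 16/E (W(q, E) = (16*(-1)⁴)/E = (16*1)/E = 16/E)
(114 + W(-3, -11))*42 = (114 + 16/(-11))*42 = (114 + 16*(-1/11))*42 = (114 - 16/11)*42 = (1238/11)*42 = 51996/11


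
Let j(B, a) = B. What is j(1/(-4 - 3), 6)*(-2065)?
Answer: 295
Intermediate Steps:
j(1/(-4 - 3), 6)*(-2065) = -2065/(-4 - 3) = -2065/(-7) = -1/7*(-2065) = 295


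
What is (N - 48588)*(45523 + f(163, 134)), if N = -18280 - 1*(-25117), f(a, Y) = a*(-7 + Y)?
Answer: -2764918224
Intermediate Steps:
N = 6837 (N = -18280 + 25117 = 6837)
(N - 48588)*(45523 + f(163, 134)) = (6837 - 48588)*(45523 + 163*(-7 + 134)) = -41751*(45523 + 163*127) = -41751*(45523 + 20701) = -41751*66224 = -2764918224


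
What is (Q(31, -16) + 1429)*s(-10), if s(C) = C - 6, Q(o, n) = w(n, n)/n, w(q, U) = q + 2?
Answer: -22878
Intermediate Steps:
w(q, U) = 2 + q
Q(o, n) = (2 + n)/n
s(C) = -6 + C
(Q(31, -16) + 1429)*s(-10) = ((2 - 16)/(-16) + 1429)*(-6 - 10) = (-1/16*(-14) + 1429)*(-16) = (7/8 + 1429)*(-16) = (11439/8)*(-16) = -22878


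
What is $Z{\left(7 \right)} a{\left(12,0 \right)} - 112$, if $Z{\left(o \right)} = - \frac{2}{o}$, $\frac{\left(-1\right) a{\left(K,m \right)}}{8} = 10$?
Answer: $- \frac{624}{7} \approx -89.143$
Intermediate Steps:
$a{\left(K,m \right)} = -80$ ($a{\left(K,m \right)} = \left(-8\right) 10 = -80$)
$Z{\left(7 \right)} a{\left(12,0 \right)} - 112 = - \frac{2}{7} \left(-80\right) - 112 = \left(-2\right) \frac{1}{7} \left(-80\right) - 112 = \left(- \frac{2}{7}\right) \left(-80\right) - 112 = \frac{160}{7} - 112 = - \frac{624}{7}$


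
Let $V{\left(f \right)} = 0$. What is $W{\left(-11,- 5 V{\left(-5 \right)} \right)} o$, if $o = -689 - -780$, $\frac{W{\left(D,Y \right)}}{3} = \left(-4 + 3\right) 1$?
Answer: $-273$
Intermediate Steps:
$W{\left(D,Y \right)} = -3$ ($W{\left(D,Y \right)} = 3 \left(-4 + 3\right) 1 = 3 \left(\left(-1\right) 1\right) = 3 \left(-1\right) = -3$)
$o = 91$ ($o = -689 + 780 = 91$)
$W{\left(-11,- 5 V{\left(-5 \right)} \right)} o = \left(-3\right) 91 = -273$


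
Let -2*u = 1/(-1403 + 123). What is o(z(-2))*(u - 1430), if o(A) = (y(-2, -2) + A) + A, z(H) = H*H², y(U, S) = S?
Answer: 32947191/1280 ≈ 25740.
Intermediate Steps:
z(H) = H³
o(A) = -2 + 2*A (o(A) = (-2 + A) + A = -2 + 2*A)
u = 1/2560 (u = -1/(2*(-1403 + 123)) = -½/(-1280) = -½*(-1/1280) = 1/2560 ≈ 0.00039063)
o(z(-2))*(u - 1430) = (-2 + 2*(-2)³)*(1/2560 - 1430) = (-2 + 2*(-8))*(-3660799/2560) = (-2 - 16)*(-3660799/2560) = -18*(-3660799/2560) = 32947191/1280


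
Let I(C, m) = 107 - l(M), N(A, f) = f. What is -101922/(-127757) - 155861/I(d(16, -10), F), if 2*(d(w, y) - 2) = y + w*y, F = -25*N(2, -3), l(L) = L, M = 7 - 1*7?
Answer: -19901428123/13669999 ≈ -1455.8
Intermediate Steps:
M = 0 (M = 7 - 7 = 0)
F = 75 (F = -25*(-3) = 75)
d(w, y) = 2 + y/2 + w*y/2 (d(w, y) = 2 + (y + w*y)/2 = 2 + (y/2 + w*y/2) = 2 + y/2 + w*y/2)
I(C, m) = 107 (I(C, m) = 107 - 1*0 = 107 + 0 = 107)
-101922/(-127757) - 155861/I(d(16, -10), F) = -101922/(-127757) - 155861/107 = -101922*(-1/127757) - 155861*1/107 = 101922/127757 - 155861/107 = -19901428123/13669999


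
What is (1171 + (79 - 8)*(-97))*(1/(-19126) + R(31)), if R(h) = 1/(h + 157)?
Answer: -13531201/449461 ≈ -30.105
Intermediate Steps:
R(h) = 1/(157 + h)
(1171 + (79 - 8)*(-97))*(1/(-19126) + R(31)) = (1171 + (79 - 8)*(-97))*(1/(-19126) + 1/(157 + 31)) = (1171 + 71*(-97))*(-1/19126 + 1/188) = (1171 - 6887)*(-1/19126 + 1/188) = -5716*9469/1797844 = -13531201/449461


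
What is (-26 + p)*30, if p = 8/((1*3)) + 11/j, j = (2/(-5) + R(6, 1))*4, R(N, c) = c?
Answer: -1125/2 ≈ -562.50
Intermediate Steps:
j = 12/5 (j = (2/(-5) + 1)*4 = (2*(-⅕) + 1)*4 = (-⅖ + 1)*4 = (⅗)*4 = 12/5 ≈ 2.4000)
p = 29/4 (p = 8/((1*3)) + 11/(12/5) = 8/3 + 11*(5/12) = 8*(⅓) + 55/12 = 8/3 + 55/12 = 29/4 ≈ 7.2500)
(-26 + p)*30 = (-26 + 29/4)*30 = -75/4*30 = -1125/2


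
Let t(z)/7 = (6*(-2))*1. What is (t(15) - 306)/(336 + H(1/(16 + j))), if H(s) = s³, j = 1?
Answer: -1916070/1650769 ≈ -1.1607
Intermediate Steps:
t(z) = -84 (t(z) = 7*((6*(-2))*1) = 7*(-12*1) = 7*(-12) = -84)
(t(15) - 306)/(336 + H(1/(16 + j))) = (-84 - 306)/(336 + (1/(16 + 1))³) = -390/(336 + (1/17)³) = -390/(336 + 1/4913) = -390/1650769/4913 = -390*4913/1650769 = -1916070/1650769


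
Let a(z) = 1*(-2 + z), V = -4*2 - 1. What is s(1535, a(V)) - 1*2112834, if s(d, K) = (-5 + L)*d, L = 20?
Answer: -2089809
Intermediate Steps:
V = -9 (V = -8 - 1 = -9)
a(z) = -2 + z
s(d, K) = 15*d (s(d, K) = (-5 + 20)*d = 15*d)
s(1535, a(V)) - 1*2112834 = 15*1535 - 1*2112834 = 23025 - 2112834 = -2089809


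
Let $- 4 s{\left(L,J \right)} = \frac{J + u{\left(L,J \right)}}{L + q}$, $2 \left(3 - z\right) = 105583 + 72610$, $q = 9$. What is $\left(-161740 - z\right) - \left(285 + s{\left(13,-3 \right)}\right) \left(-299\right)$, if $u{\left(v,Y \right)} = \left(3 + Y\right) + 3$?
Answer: $\frac{25137}{2} \approx 12569.0$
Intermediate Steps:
$u{\left(v,Y \right)} = 6 + Y$
$z = - \frac{178187}{2}$ ($z = 3 - \frac{105583 + 72610}{2} = 3 - \frac{178193}{2} = - \frac{178187}{2} \approx -89094.0$)
$s{\left(L,J \right)} = - \frac{6 + 2 J}{4 \left(9 + L\right)}$ ($s{\left(L,J \right)} = - \frac{\left(J + \left(6 + J\right)\right) \frac{1}{L + 9}}{4} = - \frac{\left(6 + 2 J\right) \frac{1}{9 + L}}{4} = - \frac{\frac{1}{9 + L} \left(6 + 2 J\right)}{4} = - \frac{6 + 2 J}{4 \left(9 + L\right)}$)
$\left(-161740 - z\right) - \left(285 + s{\left(13,-3 \right)}\right) \left(-299\right) = \left(-161740 - - \frac{178187}{2}\right) - \left(285 + \frac{-3 - -3}{2 \left(9 + 13\right)}\right) \left(-299\right) = \left(-161740 + \frac{178187}{2}\right) - \left(285 + \frac{-3 + 3}{2 \cdot 22}\right) \left(-299\right) = - \frac{145293}{2} - \left(285 + \frac{1}{2} \cdot \frac{1}{22} \cdot 0\right) \left(-299\right) = - \frac{145293}{2} - \left(285 + 0\right) \left(-299\right) = - \frac{145293}{2} - 285 \left(-299\right) = - \frac{145293}{2} - -85215 = - \frac{145293}{2} + 85215 = \frac{25137}{2}$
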